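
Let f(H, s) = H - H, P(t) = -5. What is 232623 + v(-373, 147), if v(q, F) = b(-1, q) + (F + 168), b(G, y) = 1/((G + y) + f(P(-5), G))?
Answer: 87118811/374 ≈ 2.3294e+5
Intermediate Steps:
f(H, s) = 0
b(G, y) = 1/(G + y) (b(G, y) = 1/((G + y) + 0) = 1/(G + y))
v(q, F) = 168 + F + 1/(-1 + q) (v(q, F) = 1/(-1 + q) + (F + 168) = 1/(-1 + q) + (168 + F) = 168 + F + 1/(-1 + q))
232623 + v(-373, 147) = 232623 + (1 + (-1 - 373)*(168 + 147))/(-1 - 373) = 232623 + (1 - 374*315)/(-374) = 232623 - (1 - 117810)/374 = 232623 - 1/374*(-117809) = 232623 + 117809/374 = 87118811/374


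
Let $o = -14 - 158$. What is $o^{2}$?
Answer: $29584$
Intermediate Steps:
$o = -172$
$o^{2} = \left(-172\right)^{2} = 29584$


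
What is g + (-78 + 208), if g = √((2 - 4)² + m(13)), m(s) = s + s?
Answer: 130 + √30 ≈ 135.48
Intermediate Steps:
m(s) = 2*s
g = √30 (g = √((2 - 4)² + 2*13) = √((-2)² + 26) = √(4 + 26) = √30 ≈ 5.4772)
g + (-78 + 208) = √30 + (-78 + 208) = √30 + 130 = 130 + √30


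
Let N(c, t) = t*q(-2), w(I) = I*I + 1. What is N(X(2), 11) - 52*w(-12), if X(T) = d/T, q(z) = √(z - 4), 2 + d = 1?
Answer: -7540 + 11*I*√6 ≈ -7540.0 + 26.944*I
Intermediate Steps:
d = -1 (d = -2 + 1 = -1)
w(I) = 1 + I² (w(I) = I² + 1 = 1 + I²)
q(z) = √(-4 + z)
X(T) = -1/T
N(c, t) = I*t*√6 (N(c, t) = t*√(-4 - 2) = t*√(-6) = t*(I*√6) = I*t*√6)
N(X(2), 11) - 52*w(-12) = I*11*√6 - 52*(1 + (-12)²) = 11*I*√6 - 52*(1 + 144) = 11*I*√6 - 52*145 = 11*I*√6 - 7540 = -7540 + 11*I*√6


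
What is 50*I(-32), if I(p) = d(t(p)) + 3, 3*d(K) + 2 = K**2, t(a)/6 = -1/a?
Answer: 45025/384 ≈ 117.25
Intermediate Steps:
t(a) = -6/a (t(a) = 6*(-1/a) = -6/a)
d(K) = -2/3 + K**2/3
I(p) = 7/3 + 12/p**2 (I(p) = (-2/3 + (-6/p)**2/3) + 3 = (-2/3 + (36/p**2)/3) + 3 = (-2/3 + 12/p**2) + 3 = 7/3 + 12/p**2)
50*I(-32) = 50*(7/3 + 12/(-32)**2) = 50*(7/3 + 12*(1/1024)) = 50*(7/3 + 3/256) = 50*(1801/768) = 45025/384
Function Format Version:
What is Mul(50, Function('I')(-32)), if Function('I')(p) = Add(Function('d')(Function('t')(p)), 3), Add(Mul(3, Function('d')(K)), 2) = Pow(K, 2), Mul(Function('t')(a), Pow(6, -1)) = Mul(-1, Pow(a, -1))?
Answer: Rational(45025, 384) ≈ 117.25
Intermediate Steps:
Function('t')(a) = Mul(-6, Pow(a, -1)) (Function('t')(a) = Mul(6, Mul(-1, Pow(a, -1))) = Mul(-6, Pow(a, -1)))
Function('d')(K) = Add(Rational(-2, 3), Mul(Rational(1, 3), Pow(K, 2)))
Function('I')(p) = Add(Rational(7, 3), Mul(12, Pow(p, -2))) (Function('I')(p) = Add(Add(Rational(-2, 3), Mul(Rational(1, 3), Pow(Mul(-6, Pow(p, -1)), 2))), 3) = Add(Add(Rational(-2, 3), Mul(Rational(1, 3), Mul(36, Pow(p, -2)))), 3) = Add(Add(Rational(-2, 3), Mul(12, Pow(p, -2))), 3) = Add(Rational(7, 3), Mul(12, Pow(p, -2))))
Mul(50, Function('I')(-32)) = Mul(50, Add(Rational(7, 3), Mul(12, Pow(-32, -2)))) = Mul(50, Add(Rational(7, 3), Mul(12, Rational(1, 1024)))) = Mul(50, Add(Rational(7, 3), Rational(3, 256))) = Mul(50, Rational(1801, 768)) = Rational(45025, 384)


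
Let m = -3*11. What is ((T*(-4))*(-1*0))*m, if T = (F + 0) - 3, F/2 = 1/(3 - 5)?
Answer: 0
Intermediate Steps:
F = -1 (F = 2/(3 - 5) = 2/(-2) = 2*(-1/2) = -1)
m = -33
T = -4 (T = (-1 + 0) - 3 = -1 - 3 = -4)
((T*(-4))*(-1*0))*m = ((-4*(-4))*(-1*0))*(-33) = (16*0)*(-33) = 0*(-33) = 0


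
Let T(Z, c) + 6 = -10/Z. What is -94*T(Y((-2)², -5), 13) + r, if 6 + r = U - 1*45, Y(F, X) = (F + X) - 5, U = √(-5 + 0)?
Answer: 1069/3 + I*√5 ≈ 356.33 + 2.2361*I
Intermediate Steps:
U = I*√5 (U = √(-5) = I*√5 ≈ 2.2361*I)
Y(F, X) = -5 + F + X
r = -51 + I*√5 (r = -6 + (I*√5 - 1*45) = -6 + (I*√5 - 45) = -6 + (-45 + I*√5) = -51 + I*√5 ≈ -51.0 + 2.2361*I)
T(Z, c) = -6 - 10/Z
-94*T(Y((-2)², -5), 13) + r = -94*(-6 - 10/(-5 + (-2)² - 5)) + (-51 + I*√5) = -94*(-6 - 10/(-5 + 4 - 5)) + (-51 + I*√5) = -94*(-6 - 10/(-6)) + (-51 + I*√5) = -94*(-6 - 10*(-⅙)) + (-51 + I*√5) = -94*(-6 + 5/3) + (-51 + I*√5) = -94*(-13/3) + (-51 + I*√5) = 1222/3 + (-51 + I*√5) = 1069/3 + I*√5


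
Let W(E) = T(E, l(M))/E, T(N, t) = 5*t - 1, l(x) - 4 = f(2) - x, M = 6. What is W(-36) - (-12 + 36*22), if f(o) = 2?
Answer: -28079/36 ≈ -779.97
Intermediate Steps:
l(x) = 6 - x (l(x) = 4 + (2 - x) = 6 - x)
T(N, t) = -1 + 5*t
W(E) = -1/E (W(E) = (-1 + 5*(6 - 1*6))/E = (-1 + 5*(6 - 6))/E = (-1 + 5*0)/E = (-1 + 0)/E = -1/E)
W(-36) - (-12 + 36*22) = -1/(-36) - (-12 + 36*22) = -1*(-1/36) - (-12 + 792) = 1/36 - 1*780 = 1/36 - 780 = -28079/36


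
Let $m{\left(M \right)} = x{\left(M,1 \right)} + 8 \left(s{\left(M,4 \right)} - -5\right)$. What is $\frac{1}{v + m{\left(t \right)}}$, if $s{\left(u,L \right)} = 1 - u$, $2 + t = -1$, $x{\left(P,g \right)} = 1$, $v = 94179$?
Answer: $\frac{1}{94252} \approx 1.061 \cdot 10^{-5}$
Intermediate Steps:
$t = -3$ ($t = -2 - 1 = -3$)
$m{\left(M \right)} = 49 - 8 M$ ($m{\left(M \right)} = 1 + 8 \left(\left(1 - M\right) - -5\right) = 1 + 8 \left(\left(1 - M\right) + 5\right) = 1 + 8 \left(6 - M\right) = 1 - \left(-48 + 8 M\right) = 49 - 8 M$)
$\frac{1}{v + m{\left(t \right)}} = \frac{1}{94179 + \left(49 - -24\right)} = \frac{1}{94179 + \left(49 + 24\right)} = \frac{1}{94179 + 73} = \frac{1}{94252}$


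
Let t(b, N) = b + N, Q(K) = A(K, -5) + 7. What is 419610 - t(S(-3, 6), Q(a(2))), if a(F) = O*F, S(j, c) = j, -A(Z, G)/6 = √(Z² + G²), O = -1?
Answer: 419606 + 6*√29 ≈ 4.1964e+5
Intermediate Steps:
A(Z, G) = -6*√(G² + Z²) (A(Z, G) = -6*√(Z² + G²) = -6*√(G² + Z²))
a(F) = -F
Q(K) = 7 - 6*√(25 + K²) (Q(K) = -6*√((-5)² + K²) + 7 = -6*√(25 + K²) + 7 = 7 - 6*√(25 + K²))
t(b, N) = N + b
419610 - t(S(-3, 6), Q(a(2))) = 419610 - ((7 - 6*√(25 + (-1*2)²)) - 3) = 419610 - ((7 - 6*√(25 + (-2)²)) - 3) = 419610 - ((7 - 6*√(25 + 4)) - 3) = 419610 - ((7 - 6*√29) - 3) = 419610 - (4 - 6*√29) = 419610 + (-4 + 6*√29) = 419606 + 6*√29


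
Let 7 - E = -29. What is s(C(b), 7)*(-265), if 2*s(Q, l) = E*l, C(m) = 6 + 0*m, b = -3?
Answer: -33390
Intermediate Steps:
E = 36 (E = 7 - 1*(-29) = 7 + 29 = 36)
C(m) = 6 (C(m) = 6 + 0 = 6)
s(Q, l) = 18*l (s(Q, l) = (36*l)/2 = 18*l)
s(C(b), 7)*(-265) = (18*7)*(-265) = 126*(-265) = -33390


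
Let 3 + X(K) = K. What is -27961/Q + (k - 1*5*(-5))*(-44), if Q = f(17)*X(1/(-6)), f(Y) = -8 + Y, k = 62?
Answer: -162274/57 ≈ -2846.9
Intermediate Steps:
X(K) = -3 + K
Q = -57/2 (Q = (-8 + 17)*(-3 + 1/(-6)) = 9*(-3 - 1/6) = 9*(-19/6) = -57/2 ≈ -28.500)
-27961/Q + (k - 1*5*(-5))*(-44) = -27961/(-57/2) + (62 - 1*5*(-5))*(-44) = -27961*(-2/57) + (62 - 5*(-5))*(-44) = 55922/57 + (62 + 25)*(-44) = 55922/57 + 87*(-44) = 55922/57 - 3828 = -162274/57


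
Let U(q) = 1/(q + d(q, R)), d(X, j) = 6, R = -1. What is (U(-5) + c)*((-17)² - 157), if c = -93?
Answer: -12144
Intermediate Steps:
U(q) = 1/(6 + q) (U(q) = 1/(q + 6) = 1/(6 + q))
(U(-5) + c)*((-17)² - 157) = (1/(6 - 5) - 93)*((-17)² - 157) = (1/1 - 93)*(289 - 157) = (1 - 93)*132 = -92*132 = -12144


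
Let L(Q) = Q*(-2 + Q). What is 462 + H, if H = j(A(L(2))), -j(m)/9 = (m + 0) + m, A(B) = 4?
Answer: 390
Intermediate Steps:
j(m) = -18*m (j(m) = -9*((m + 0) + m) = -9*(m + m) = -18*m)
H = -72 (H = -18*4 = -72)
462 + H = 462 - 72 = 390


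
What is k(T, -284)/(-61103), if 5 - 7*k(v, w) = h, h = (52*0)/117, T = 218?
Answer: -5/427721 ≈ -1.1690e-5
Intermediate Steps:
h = 0 (h = 0*(1/117) = 0)
k(v, w) = 5/7 (k(v, w) = 5/7 - ⅐*0 = 5/7 + 0 = 5/7)
k(T, -284)/(-61103) = (5/7)/(-61103) = (5/7)*(-1/61103) = -5/427721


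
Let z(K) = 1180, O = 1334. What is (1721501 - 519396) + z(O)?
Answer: 1203285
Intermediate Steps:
(1721501 - 519396) + z(O) = (1721501 - 519396) + 1180 = 1202105 + 1180 = 1203285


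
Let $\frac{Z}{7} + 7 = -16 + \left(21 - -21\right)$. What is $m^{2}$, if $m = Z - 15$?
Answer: $13924$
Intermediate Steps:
$Z = 133$ ($Z = -49 + 7 \left(-16 + \left(21 - -21\right)\right) = -49 + 7 \left(-16 + \left(21 + 21\right)\right) = -49 + 7 \left(-16 + 42\right) = -49 + 7 \cdot 26 = -49 + 182 = 133$)
$m = 118$ ($m = 133 - 15 = 118$)
$m^{2} = 118^{2} = 13924$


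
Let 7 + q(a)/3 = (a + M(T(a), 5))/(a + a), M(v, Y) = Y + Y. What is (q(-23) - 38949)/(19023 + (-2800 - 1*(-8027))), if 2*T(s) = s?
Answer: -1792581/1115500 ≈ -1.6070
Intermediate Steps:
T(s) = s/2
M(v, Y) = 2*Y
q(a) = -21 + 3*(10 + a)/(2*a) (q(a) = -21 + 3*((a + 2*5)/(a + a)) = -21 + 3*((a + 10)/((2*a))) = -21 + 3*((10 + a)*(1/(2*a))) = -21 + 3*((10 + a)/(2*a)) = -21 + 3*(10 + a)/(2*a))
(q(-23) - 38949)/(19023 + (-2800 - 1*(-8027))) = ((-39/2 + 15/(-23)) - 38949)/(19023 + (-2800 - 1*(-8027))) = ((-39/2 + 15*(-1/23)) - 38949)/(19023 + (-2800 + 8027)) = ((-39/2 - 15/23) - 38949)/(19023 + 5227) = (-927/46 - 38949)/24250 = -1792581/46*1/24250 = -1792581/1115500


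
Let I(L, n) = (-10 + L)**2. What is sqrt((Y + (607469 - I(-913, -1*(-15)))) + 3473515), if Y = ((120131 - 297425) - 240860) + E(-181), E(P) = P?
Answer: 4*sqrt(175670) ≈ 1676.5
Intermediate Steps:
Y = -418335 (Y = ((120131 - 297425) - 240860) - 181 = (-177294 - 240860) - 181 = -418154 - 181 = -418335)
sqrt((Y + (607469 - I(-913, -1*(-15)))) + 3473515) = sqrt((-418335 + (607469 - (-10 - 913)**2)) + 3473515) = sqrt((-418335 + (607469 - 1*(-923)**2)) + 3473515) = sqrt((-418335 + (607469 - 1*851929)) + 3473515) = sqrt((-418335 + (607469 - 851929)) + 3473515) = sqrt((-418335 - 244460) + 3473515) = sqrt(-662795 + 3473515) = sqrt(2810720) = 4*sqrt(175670)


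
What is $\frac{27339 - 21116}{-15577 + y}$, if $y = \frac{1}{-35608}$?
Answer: $- \frac{221588584}{554665817} \approx -0.3995$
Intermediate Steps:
$y = - \frac{1}{35608} \approx -2.8084 \cdot 10^{-5}$
$\frac{27339 - 21116}{-15577 + y} = \frac{27339 - 21116}{-15577 - \frac{1}{35608}} = \frac{6223}{- \frac{554665817}{35608}} = 6223 \left(- \frac{35608}{554665817}\right) = - \frac{221588584}{554665817}$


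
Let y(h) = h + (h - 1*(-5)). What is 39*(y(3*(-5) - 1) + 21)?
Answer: -234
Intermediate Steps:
y(h) = 5 + 2*h (y(h) = h + (h + 5) = h + (5 + h) = 5 + 2*h)
39*(y(3*(-5) - 1) + 21) = 39*((5 + 2*(3*(-5) - 1)) + 21) = 39*((5 + 2*(-15 - 1)) + 21) = 39*((5 + 2*(-16)) + 21) = 39*((5 - 32) + 21) = 39*(-27 + 21) = 39*(-6) = -234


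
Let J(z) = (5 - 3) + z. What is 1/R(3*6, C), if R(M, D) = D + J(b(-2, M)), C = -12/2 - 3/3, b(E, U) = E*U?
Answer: -1/41 ≈ -0.024390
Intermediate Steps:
J(z) = 2 + z
C = -7 (C = -12*½ - 3*⅓ = -6 - 1 = -7)
R(M, D) = 2 + D - 2*M (R(M, D) = D + (2 - 2*M) = 2 + D - 2*M)
1/R(3*6, C) = 1/(2 - 7 - 6*6) = 1/(2 - 7 - 2*18) = 1/(2 - 7 - 36) = 1/(-41) = -1/41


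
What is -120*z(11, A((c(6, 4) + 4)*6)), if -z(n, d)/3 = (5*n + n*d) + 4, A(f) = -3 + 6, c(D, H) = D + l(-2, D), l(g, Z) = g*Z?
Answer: 33120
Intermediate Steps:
l(g, Z) = Z*g
c(D, H) = -D (c(D, H) = D + D*(-2) = D - 2*D = -D)
A(f) = 3
z(n, d) = -12 - 15*n - 3*d*n (z(n, d) = -3*((5*n + n*d) + 4) = -3*((5*n + d*n) + 4) = -3*(4 + 5*n + d*n) = -12 - 15*n - 3*d*n)
-120*z(11, A((c(6, 4) + 4)*6)) = -120*(-12 - 15*11 - 3*3*11) = -120*(-12 - 165 - 99) = -120*(-276) = 33120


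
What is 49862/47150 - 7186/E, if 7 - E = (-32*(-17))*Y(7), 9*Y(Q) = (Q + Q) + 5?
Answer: 1780805713/242185975 ≈ 7.3531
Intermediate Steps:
Y(Q) = 5/9 + 2*Q/9 (Y(Q) = ((Q + Q) + 5)/9 = (2*Q + 5)/9 = (5 + 2*Q)/9 = 5/9 + 2*Q/9)
E = -10273/9 (E = 7 - (-32*(-17))*(5/9 + (2/9)*7) = 7 - 544*(5/9 + 14/9) = 7 - 544*19/9 = 7 - 1*10336/9 = 7 - 10336/9 = -10273/9 ≈ -1141.4)
49862/47150 - 7186/E = 49862/47150 - 7186/(-10273/9) = 49862*(1/47150) - 7186*(-9/10273) = 24931/23575 + 64674/10273 = 1780805713/242185975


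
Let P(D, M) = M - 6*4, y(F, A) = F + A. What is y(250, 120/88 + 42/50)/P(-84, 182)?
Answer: 34678/21725 ≈ 1.5962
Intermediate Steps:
y(F, A) = A + F
P(D, M) = -24 + M (P(D, M) = M - 24 = -24 + M)
y(250, 120/88 + 42/50)/P(-84, 182) = ((120/88 + 42/50) + 250)/(-24 + 182) = ((120*(1/88) + 42*(1/50)) + 250)/158 = ((15/11 + 21/25) + 250)*(1/158) = (606/275 + 250)*(1/158) = (69356/275)*(1/158) = 34678/21725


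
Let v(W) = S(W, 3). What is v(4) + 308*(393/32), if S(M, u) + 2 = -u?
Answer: 30221/8 ≈ 3777.6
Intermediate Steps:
S(M, u) = -2 - u
v(W) = -5 (v(W) = -2 - 1*3 = -2 - 3 = -5)
v(4) + 308*(393/32) = -5 + 308*(393/32) = -5 + 30261/8 = 30221/8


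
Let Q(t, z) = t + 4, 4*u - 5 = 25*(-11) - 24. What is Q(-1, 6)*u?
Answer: -441/2 ≈ -220.50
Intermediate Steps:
u = -147/2 (u = 5/4 + (25*(-11) - 24)/4 = 5/4 + (-275 - 24)/4 = 5/4 + (¼)*(-299) = 5/4 - 299/4 = -147/2 ≈ -73.500)
Q(t, z) = 4 + t
Q(-1, 6)*u = (4 - 1)*(-147/2) = 3*(-147/2) = -441/2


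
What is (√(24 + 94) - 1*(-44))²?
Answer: (44 + √118)² ≈ 3009.9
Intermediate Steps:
(√(24 + 94) - 1*(-44))² = (√118 + 44)² = (44 + √118)²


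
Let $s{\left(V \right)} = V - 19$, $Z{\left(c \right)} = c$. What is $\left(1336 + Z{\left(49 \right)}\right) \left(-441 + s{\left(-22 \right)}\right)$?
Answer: $-667570$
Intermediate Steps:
$s{\left(V \right)} = -19 + V$ ($s{\left(V \right)} = V - 19 = -19 + V$)
$\left(1336 + Z{\left(49 \right)}\right) \left(-441 + s{\left(-22 \right)}\right) = \left(1336 + 49\right) \left(-441 - 41\right) = 1385 \left(-441 - 41\right) = 1385 \left(-482\right) = -667570$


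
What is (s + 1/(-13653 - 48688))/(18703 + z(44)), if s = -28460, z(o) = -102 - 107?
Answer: -1774224861/1152934454 ≈ -1.5389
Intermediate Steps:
z(o) = -209
(s + 1/(-13653 - 48688))/(18703 + z(44)) = (-28460 + 1/(-13653 - 48688))/(18703 - 209) = (-28460 + 1/(-62341))/18494 = (-28460 - 1/62341)*(1/18494) = -1774224861/62341*1/18494 = -1774224861/1152934454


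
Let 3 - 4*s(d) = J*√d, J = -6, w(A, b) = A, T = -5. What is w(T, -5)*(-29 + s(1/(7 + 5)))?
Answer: 565/4 - 5*√3/4 ≈ 139.08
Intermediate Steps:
s(d) = ¾ + 3*√d/2 (s(d) = ¾ - (-3)*√d/2 = ¾ + 3*√d/2)
w(T, -5)*(-29 + s(1/(7 + 5))) = -5*(-29 + (¾ + 3*√(1/(7 + 5))/2)) = -5*(-29 + (¾ + 3*√(1/12)/2)) = -5*(-29 + (¾ + 3*(√3/6)/2)) = -5*(-29 + (¾ + √3/4)) = -5*(-113/4 + √3/4) = 565/4 - 5*√3/4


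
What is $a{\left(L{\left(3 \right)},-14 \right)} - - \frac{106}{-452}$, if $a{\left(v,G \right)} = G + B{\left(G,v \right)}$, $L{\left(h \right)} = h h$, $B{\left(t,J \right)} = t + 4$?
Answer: $- \frac{5477}{226} \approx -24.234$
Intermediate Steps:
$B{\left(t,J \right)} = 4 + t$
$L{\left(h \right)} = h^{2}$
$a{\left(v,G \right)} = 4 + 2 G$ ($a{\left(v,G \right)} = G + \left(4 + G\right) = 4 + 2 G$)
$a{\left(L{\left(3 \right)},-14 \right)} - - \frac{106}{-452} = \left(4 + 2 \left(-14\right)\right) - - \frac{106}{-452} = \left(4 - 28\right) - \left(-106\right) \left(- \frac{1}{452}\right) = -24 - \frac{53}{226} = - \frac{5477}{226}$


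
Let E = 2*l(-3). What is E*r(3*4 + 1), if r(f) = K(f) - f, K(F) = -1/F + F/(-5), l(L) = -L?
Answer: -6114/65 ≈ -94.062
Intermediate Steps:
K(F) = -1/F - F/5 (K(F) = -1/F + F*(-1/5) = -1/F - F/5)
r(f) = -1/f - 6*f/5 (r(f) = (-1/f - f/5) - f = -1/f - 6*f/5)
E = 6 (E = 2*(-1*(-3)) = 2*3 = 6)
E*r(3*4 + 1) = 6*(-1/(3*4 + 1) - 6*(3*4 + 1)/5) = 6*(-1/(12 + 1) - 6*(12 + 1)/5) = 6*(-1/13 - 6/5*13) = 6*(-1*1/13 - 78/5) = 6*(-1/13 - 78/5) = 6*(-1019/65) = -6114/65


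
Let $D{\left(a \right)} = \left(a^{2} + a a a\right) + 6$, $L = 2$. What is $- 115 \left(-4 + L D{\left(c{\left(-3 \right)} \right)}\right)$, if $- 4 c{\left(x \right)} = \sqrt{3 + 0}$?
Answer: $- \frac{7705}{8} + \frac{345 \sqrt{3}}{32} \approx -944.45$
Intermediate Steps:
$c{\left(x \right)} = - \frac{\sqrt{3}}{4}$ ($c{\left(x \right)} = - \frac{\sqrt{3 + 0}}{4} = - \frac{\sqrt{3}}{4}$)
$D{\left(a \right)} = 6 + a^{2} + a^{3}$ ($D{\left(a \right)} = \left(a^{2} + a^{2} a\right) + 6 = \left(a^{2} + a^{3}\right) + 6 = 6 + a^{2} + a^{3}$)
$- 115 \left(-4 + L D{\left(c{\left(-3 \right)} \right)}\right) = - 115 \left(-4 + 2 \left(6 + \left(- \frac{\sqrt{3}}{4}\right)^{2} + \left(- \frac{\sqrt{3}}{4}\right)^{3}\right)\right) = - 115 \left(-4 + 2 \left(6 + \frac{3}{16} - \frac{3 \sqrt{3}}{64}\right)\right) = - 115 \left(-4 + 2 \left(\frac{99}{16} - \frac{3 \sqrt{3}}{64}\right)\right) = - 115 \left(-4 + \left(\frac{99}{8} - \frac{3 \sqrt{3}}{32}\right)\right) = - 115 \left(\frac{67}{8} - \frac{3 \sqrt{3}}{32}\right) = - \frac{7705}{8} + \frac{345 \sqrt{3}}{32}$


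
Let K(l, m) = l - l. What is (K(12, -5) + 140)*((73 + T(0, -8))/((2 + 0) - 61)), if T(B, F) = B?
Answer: -10220/59 ≈ -173.22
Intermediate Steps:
K(l, m) = 0
(K(12, -5) + 140)*((73 + T(0, -8))/((2 + 0) - 61)) = (0 + 140)*((73 + 0)/((2 + 0) - 61)) = 140*(73/(2 - 61)) = 140*(73/(-59)) = 140*(73*(-1/59)) = 140*(-73/59) = -10220/59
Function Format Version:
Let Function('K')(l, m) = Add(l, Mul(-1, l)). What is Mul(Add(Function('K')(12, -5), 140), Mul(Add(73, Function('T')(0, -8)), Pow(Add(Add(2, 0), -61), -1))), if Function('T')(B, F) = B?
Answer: Rational(-10220, 59) ≈ -173.22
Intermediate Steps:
Function('K')(l, m) = 0
Mul(Add(Function('K')(12, -5), 140), Mul(Add(73, Function('T')(0, -8)), Pow(Add(Add(2, 0), -61), -1))) = Mul(Add(0, 140), Mul(Add(73, 0), Pow(Add(Add(2, 0), -61), -1))) = Mul(140, Mul(73, Pow(Add(2, -61), -1))) = Mul(140, Mul(73, Pow(-59, -1))) = Mul(140, Mul(73, Rational(-1, 59))) = Mul(140, Rational(-73, 59)) = Rational(-10220, 59)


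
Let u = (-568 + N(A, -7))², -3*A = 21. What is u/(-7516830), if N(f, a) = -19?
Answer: -344569/7516830 ≈ -0.045840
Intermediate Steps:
A = -7 (A = -⅓*21 = -7)
u = 344569 (u = (-568 - 19)² = (-587)² = 344569)
u/(-7516830) = 344569/(-7516830) = 344569*(-1/7516830) = -344569/7516830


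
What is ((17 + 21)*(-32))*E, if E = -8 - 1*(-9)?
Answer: -1216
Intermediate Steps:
E = 1 (E = -8 + 9 = 1)
((17 + 21)*(-32))*E = ((17 + 21)*(-32))*1 = (38*(-32))*1 = -1216*1 = -1216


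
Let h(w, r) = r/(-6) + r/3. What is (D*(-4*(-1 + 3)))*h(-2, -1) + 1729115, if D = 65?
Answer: 5187605/3 ≈ 1.7292e+6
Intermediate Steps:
h(w, r) = r/6 (h(w, r) = r*(-1/6) + r*(1/3) = -r/6 + r/3 = r/6)
(D*(-4*(-1 + 3)))*h(-2, -1) + 1729115 = (65*(-4*(-1 + 3)))*((1/6)*(-1)) + 1729115 = (65*(-4*2))*(-1/6) + 1729115 = (65*(-8))*(-1/6) + 1729115 = -520*(-1/6) + 1729115 = 260/3 + 1729115 = 5187605/3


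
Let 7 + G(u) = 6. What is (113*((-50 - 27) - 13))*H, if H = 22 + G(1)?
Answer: -213570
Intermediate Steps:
G(u) = -1 (G(u) = -7 + 6 = -1)
H = 21 (H = 22 - 1 = 21)
(113*((-50 - 27) - 13))*H = (113*((-50 - 27) - 13))*21 = (113*(-77 - 13))*21 = (113*(-90))*21 = -10170*21 = -213570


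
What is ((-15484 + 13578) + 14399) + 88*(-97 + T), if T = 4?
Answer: 4309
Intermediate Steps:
((-15484 + 13578) + 14399) + 88*(-97 + T) = ((-15484 + 13578) + 14399) + 88*(-97 + 4) = (-1906 + 14399) + 88*(-93) = 12493 - 8184 = 4309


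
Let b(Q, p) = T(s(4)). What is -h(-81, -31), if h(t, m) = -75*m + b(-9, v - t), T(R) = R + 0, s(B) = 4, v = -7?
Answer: -2329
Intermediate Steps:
T(R) = R
b(Q, p) = 4
h(t, m) = 4 - 75*m (h(t, m) = -75*m + 4 = 4 - 75*m)
-h(-81, -31) = -(4 - 75*(-31)) = -(4 + 2325) = -1*2329 = -2329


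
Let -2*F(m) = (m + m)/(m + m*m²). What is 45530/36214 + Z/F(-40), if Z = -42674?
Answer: 1237089709683/18107 ≈ 6.8321e+7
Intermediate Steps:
F(m) = -m/(m + m³) (F(m) = -(m + m)/(2*(m + m*m²)) = -2*m/(2*(m + m³)) = -m/(m + m³))
45530/36214 + Z/F(-40) = 45530/36214 - 42674/((-1/(1 + (-40)²))) = 45530*(1/36214) - 42674/((-1/(1 + 1600))) = 22765/18107 - 42674/((-1/1601)) = 22765/18107 - 42674/((-1*1/1601)) = 22765/18107 - 42674/(-1/1601) = 22765/18107 - 42674*(-1601) = 22765/18107 + 68321074 = 1237089709683/18107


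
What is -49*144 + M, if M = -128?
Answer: -7184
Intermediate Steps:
-49*144 + M = -49*144 - 128 = -7056 - 128 = -7184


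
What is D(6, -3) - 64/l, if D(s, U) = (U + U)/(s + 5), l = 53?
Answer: -1022/583 ≈ -1.7530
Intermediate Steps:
D(s, U) = 2*U/(5 + s) (D(s, U) = (2*U)/(5 + s) = 2*U/(5 + s))
D(6, -3) - 64/l = 2*(-3)/(5 + 6) - 64/53 = 2*(-3)/11 + (1/53)*(-64) = 2*(-3)*(1/11) - 64/53 = -6/11 - 64/53 = -1022/583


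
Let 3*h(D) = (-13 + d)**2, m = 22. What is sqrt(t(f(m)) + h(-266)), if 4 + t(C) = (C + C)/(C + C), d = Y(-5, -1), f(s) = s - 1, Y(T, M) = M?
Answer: sqrt(561)/3 ≈ 7.8951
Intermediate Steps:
f(s) = -1 + s
d = -1
t(C) = -3 (t(C) = -4 + (C + C)/(C + C) = -4 + (2*C)/((2*C)) = -4 + (2*C)*(1/(2*C)) = -4 + 1 = -3)
h(D) = 196/3 (h(D) = (-13 - 1)**2/3 = (1/3)*(-14)**2 = (1/3)*196 = 196/3)
sqrt(t(f(m)) + h(-266)) = sqrt(-3 + 196/3) = sqrt(187/3) = sqrt(561)/3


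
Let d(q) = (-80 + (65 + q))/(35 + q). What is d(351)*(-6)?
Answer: -1008/193 ≈ -5.2228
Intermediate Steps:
d(q) = (-15 + q)/(35 + q)
d(351)*(-6) = ((-15 + 351)/(35 + 351))*(-6) = (336/386)*(-6) = ((1/386)*336)*(-6) = (168/193)*(-6) = -1008/193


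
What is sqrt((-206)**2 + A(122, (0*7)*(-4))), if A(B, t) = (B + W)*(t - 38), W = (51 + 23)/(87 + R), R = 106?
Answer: 2*sqrt(351867371)/193 ≈ 194.38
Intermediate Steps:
W = 74/193 (W = (51 + 23)/(87 + 106) = 74/193 ≈ 0.38342)
A(B, t) = (-38 + t)*(74/193 + B) (A(B, t) = (B + 74/193)*(t - 38) = (74/193 + B)*(-38 + t) = (-38 + t)*(74/193 + B))
sqrt((-206)**2 + A(122, (0*7)*(-4))) = sqrt((-206)**2 + (-2812/193 - 38*122 + 74*((0*7)*(-4))/193 + 122*((0*7)*(-4)))) = sqrt(42436 + (-2812/193 - 4636 + 74*(0*(-4))/193 + 122*(0*(-4)))) = sqrt(42436 + (-2812/193 - 4636 + (74/193)*0 + 122*0)) = sqrt(42436 + (-2812/193 - 4636 + 0 + 0)) = sqrt(42436 - 897560/193) = sqrt(7292588/193) = 2*sqrt(351867371)/193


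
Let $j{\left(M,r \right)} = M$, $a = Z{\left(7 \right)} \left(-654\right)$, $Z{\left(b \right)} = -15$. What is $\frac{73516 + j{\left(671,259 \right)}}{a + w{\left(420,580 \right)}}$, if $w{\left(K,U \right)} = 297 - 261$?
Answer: $\frac{8243}{1094} \approx 7.5347$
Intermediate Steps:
$w{\left(K,U \right)} = 36$ ($w{\left(K,U \right)} = 297 - 261 = 36$)
$a = 9810$ ($a = \left(-15\right) \left(-654\right) = 9810$)
$\frac{73516 + j{\left(671,259 \right)}}{a + w{\left(420,580 \right)}} = \frac{73516 + 671}{9810 + 36} = \frac{74187}{9846} = 74187 \cdot \frac{1}{9846} = \frac{8243}{1094}$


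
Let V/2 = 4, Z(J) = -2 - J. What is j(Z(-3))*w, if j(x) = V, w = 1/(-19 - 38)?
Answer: -8/57 ≈ -0.14035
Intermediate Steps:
V = 8 (V = 2*4 = 8)
w = -1/57 (w = 1/(-57) = -1/57 ≈ -0.017544)
j(x) = 8
j(Z(-3))*w = 8*(-1/57) = -8/57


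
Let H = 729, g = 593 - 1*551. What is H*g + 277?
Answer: 30895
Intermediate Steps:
g = 42 (g = 593 - 551 = 42)
H*g + 277 = 729*42 + 277 = 30618 + 277 = 30895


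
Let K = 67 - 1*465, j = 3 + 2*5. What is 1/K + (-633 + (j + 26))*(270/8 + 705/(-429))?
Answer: -49337579/2587 ≈ -19071.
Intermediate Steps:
j = 13 (j = 3 + 10 = 13)
K = -398 (K = 67 - 465 = -398)
1/K + (-633 + (j + 26))*(270/8 + 705/(-429)) = 1/(-398) + (-633 + (13 + 26))*(270/8 + 705/(-429)) = -1/398 + (-633 + 39)*(270*(⅛) + 705*(-1/429)) = -1/398 - 594*(135/4 - 235/143) = -1/398 - 594*18365/572 = -1/398 - 495855/26 = -49337579/2587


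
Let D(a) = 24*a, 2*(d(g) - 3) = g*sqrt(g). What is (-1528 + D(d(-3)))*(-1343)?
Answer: 1955408 + 48348*I*sqrt(3) ≈ 1.9554e+6 + 83741.0*I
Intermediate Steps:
d(g) = 3 + g**(3/2)/2 (d(g) = 3 + (g*sqrt(g))/2 = 3 + g**(3/2)/2)
(-1528 + D(d(-3)))*(-1343) = (-1528 + 24*(3 + (-3)**(3/2)/2))*(-1343) = (-1528 + 24*(3 + (-3*I*sqrt(3))/2))*(-1343) = (-1528 + 24*(3 - 3*I*sqrt(3)/2))*(-1343) = (-1528 + (72 - 36*I*sqrt(3)))*(-1343) = (-1456 - 36*I*sqrt(3))*(-1343) = 1955408 + 48348*I*sqrt(3)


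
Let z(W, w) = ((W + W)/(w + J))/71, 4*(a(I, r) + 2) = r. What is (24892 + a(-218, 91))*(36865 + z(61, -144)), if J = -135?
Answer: 24257002008871/26412 ≈ 9.1841e+8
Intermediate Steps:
a(I, r) = -2 + r/4
z(W, w) = 2*W/(71*(-135 + w)) (z(W, w) = ((W + W)/(w - 135))/71 = ((2*W)/(-135 + w))*(1/71) = (2*W/(-135 + w))*(1/71) = 2*W/(71*(-135 + w)))
(24892 + a(-218, 91))*(36865 + z(61, -144)) = (24892 + (-2 + (1/4)*91))*(36865 + (2/71)*61/(-135 - 144)) = (24892 + (-2 + 91/4))*(36865 + (2/71)*61/(-279)) = (24892 + 83/4)*(36865 + (2/71)*61*(-1/279)) = 99651*(36865 - 122/19809)/4 = (99651/4)*(730258663/19809) = 24257002008871/26412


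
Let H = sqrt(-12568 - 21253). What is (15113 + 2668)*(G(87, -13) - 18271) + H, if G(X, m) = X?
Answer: -323329704 + I*sqrt(33821) ≈ -3.2333e+8 + 183.9*I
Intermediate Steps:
H = I*sqrt(33821) (H = sqrt(-33821) = I*sqrt(33821) ≈ 183.9*I)
(15113 + 2668)*(G(87, -13) - 18271) + H = (15113 + 2668)*(87 - 18271) + I*sqrt(33821) = 17781*(-18184) + I*sqrt(33821) = -323329704 + I*sqrt(33821)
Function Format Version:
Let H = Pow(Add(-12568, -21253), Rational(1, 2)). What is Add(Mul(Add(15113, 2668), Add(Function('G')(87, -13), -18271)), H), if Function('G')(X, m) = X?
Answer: Add(-323329704, Mul(I, Pow(33821, Rational(1, 2)))) ≈ Add(-3.2333e+8, Mul(183.90, I))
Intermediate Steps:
H = Mul(I, Pow(33821, Rational(1, 2))) (H = Pow(-33821, Rational(1, 2)) = Mul(I, Pow(33821, Rational(1, 2))) ≈ Mul(183.90, I))
Add(Mul(Add(15113, 2668), Add(Function('G')(87, -13), -18271)), H) = Add(Mul(Add(15113, 2668), Add(87, -18271)), Mul(I, Pow(33821, Rational(1, 2)))) = Add(Mul(17781, -18184), Mul(I, Pow(33821, Rational(1, 2)))) = Add(-323329704, Mul(I, Pow(33821, Rational(1, 2))))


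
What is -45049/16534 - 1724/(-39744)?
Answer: -220240355/82140912 ≈ -2.6813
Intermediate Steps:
-45049/16534 - 1724/(-39744) = -45049*1/16534 - 1724*(-1/39744) = -45049/16534 + 431/9936 = -220240355/82140912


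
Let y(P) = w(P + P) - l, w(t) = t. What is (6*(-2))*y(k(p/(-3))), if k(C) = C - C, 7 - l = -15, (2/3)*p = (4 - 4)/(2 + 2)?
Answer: 264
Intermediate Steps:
p = 0 (p = 3*((4 - 4)/(2 + 2))/2 = 3*(0/4)/2 = 3*(0*(1/4))/2 = (3/2)*0 = 0)
l = 22 (l = 7 - 1*(-15) = 7 + 15 = 22)
k(C) = 0
y(P) = -22 + 2*P (y(P) = (P + P) - 1*22 = 2*P - 22 = -22 + 2*P)
(6*(-2))*y(k(p/(-3))) = (6*(-2))*(-22 + 2*0) = -12*(-22 + 0) = -12*(-22) = 264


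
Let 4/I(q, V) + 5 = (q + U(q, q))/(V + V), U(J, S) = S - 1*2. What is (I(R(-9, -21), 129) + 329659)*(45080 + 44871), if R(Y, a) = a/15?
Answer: 31995678731151/1079 ≈ 2.9653e+10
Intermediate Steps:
R(Y, a) = a/15 (R(Y, a) = a*(1/15) = a/15)
U(J, S) = -2 + S (U(J, S) = S - 2 = -2 + S)
I(q, V) = 4/(-5 + (-2 + 2*q)/(2*V)) (I(q, V) = 4/(-5 + (q + (-2 + q))/(V + V)) = 4/(-5 + (-2 + 2*q)/((2*V))) = 4/(-5 + (-2 + 2*q)*(1/(2*V))) = 4/(-5 + (-2 + 2*q)/(2*V)))
(I(R(-9, -21), 129) + 329659)*(45080 + 44871) = (4*129/(-1 + (1/15)*(-21) - 5*129) + 329659)*(45080 + 44871) = (4*129/(-1 - 7/5 - 645) + 329659)*89951 = (4*129/(-3237/5) + 329659)*89951 = (4*129*(-5/3237) + 329659)*89951 = (-860/1079 + 329659)*89951 = (355701201/1079)*89951 = 31995678731151/1079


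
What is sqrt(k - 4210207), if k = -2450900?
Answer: 3*I*sqrt(740123) ≈ 2580.9*I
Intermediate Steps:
sqrt(k - 4210207) = sqrt(-2450900 - 4210207) = sqrt(-6661107) = 3*I*sqrt(740123)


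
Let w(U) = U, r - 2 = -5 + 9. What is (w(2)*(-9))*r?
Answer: -108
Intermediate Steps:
r = 6 (r = 2 + (-5 + 9) = 2 + 4 = 6)
(w(2)*(-9))*r = (2*(-9))*6 = -18*6 = -108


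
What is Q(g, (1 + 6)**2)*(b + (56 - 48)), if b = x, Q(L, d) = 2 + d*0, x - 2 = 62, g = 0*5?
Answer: 144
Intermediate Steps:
g = 0
x = 64 (x = 2 + 62 = 64)
Q(L, d) = 2 (Q(L, d) = 2 + 0 = 2)
b = 64
Q(g, (1 + 6)**2)*(b + (56 - 48)) = 2*(64 + (56 - 48)) = 2*(64 + 8) = 2*72 = 144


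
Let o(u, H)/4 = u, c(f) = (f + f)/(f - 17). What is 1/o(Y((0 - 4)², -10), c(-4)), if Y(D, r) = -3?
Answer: -1/12 ≈ -0.083333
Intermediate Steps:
c(f) = 2*f/(-17 + f) (c(f) = (2*f)/(-17 + f) = 2*f/(-17 + f))
o(u, H) = 4*u
1/o(Y((0 - 4)², -10), c(-4)) = 1/(4*(-3)) = 1/(-12) = -1/12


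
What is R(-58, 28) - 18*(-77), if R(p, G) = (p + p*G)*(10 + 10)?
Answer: -32254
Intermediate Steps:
R(p, G) = 20*p + 20*G*p (R(p, G) = (p + G*p)*20 = 20*p + 20*G*p)
R(-58, 28) - 18*(-77) = 20*(-58)*(1 + 28) - 18*(-77) = 20*(-58)*29 - 1*(-1386) = -33640 + 1386 = -32254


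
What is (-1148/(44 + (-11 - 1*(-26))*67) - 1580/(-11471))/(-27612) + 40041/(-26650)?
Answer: -28426518954201/18920211765650 ≈ -1.5024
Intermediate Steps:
(-1148/(44 + (-11 - 1*(-26))*67) - 1580/(-11471))/(-27612) + 40041/(-26650) = (-1148/(44 + (-11 + 26)*67) - 1580*(-1/11471))*(-1/27612) + 40041*(-1/26650) = (-1148/(44 + 15*67) + 1580/11471)*(-1/27612) - 40041/26650 = (-1148/(44 + 1005) + 1580/11471)*(-1/27612) - 40041/26650 = (-1148/1049 + 1580/11471)*(-1/27612) - 40041/26650 = -11511288/12033079*(-1/27612) - 40041/26650 = 319758/9229371593 - 40041/26650 = -28426518954201/18920211765650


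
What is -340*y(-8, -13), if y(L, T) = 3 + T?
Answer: 3400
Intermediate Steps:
-340*y(-8, -13) = -340*(3 - 13) = -340*(-10) = 3400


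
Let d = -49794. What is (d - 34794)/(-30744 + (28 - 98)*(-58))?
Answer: 3021/953 ≈ 3.1700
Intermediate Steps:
(d - 34794)/(-30744 + (28 - 98)*(-58)) = (-49794 - 34794)/(-30744 + (28 - 98)*(-58)) = -84588/(-30744 - 70*(-58)) = -84588/(-30744 + 4060) = -84588/(-26684) = -84588*(-1/26684) = 3021/953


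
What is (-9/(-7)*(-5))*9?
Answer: -405/7 ≈ -57.857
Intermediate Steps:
(-9/(-7)*(-5))*9 = (-9*(-⅐)*(-5))*9 = ((9/7)*(-5))*9 = -45/7*9 = -405/7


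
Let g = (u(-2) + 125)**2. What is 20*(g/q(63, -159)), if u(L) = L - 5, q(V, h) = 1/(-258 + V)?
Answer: -54303600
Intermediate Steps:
u(L) = -5 + L
g = 13924 (g = ((-5 - 2) + 125)**2 = (-7 + 125)**2 = 118**2 = 13924)
20*(g/q(63, -159)) = 20*(13924/(1/(-258 + 63))) = 20*(13924/(1/(-195))) = 20*(13924/(-1/195)) = 20*(13924*(-195)) = 20*(-2715180) = -54303600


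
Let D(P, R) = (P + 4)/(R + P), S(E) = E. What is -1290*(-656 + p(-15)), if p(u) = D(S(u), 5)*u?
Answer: 867525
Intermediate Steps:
D(P, R) = (4 + P)/(P + R)
p(u) = u*(4 + u)/(5 + u) (p(u) = ((4 + u)/(u + 5))*u = ((4 + u)/(5 + u))*u = u*(4 + u)/(5 + u))
-1290*(-656 + p(-15)) = -1290*(-656 - 15*(4 - 15)/(5 - 15)) = -1290*(-656 - 15*(-11)/(-10)) = -1290*(-656 - 15*(-⅒)*(-11)) = -1290*(-656 - 33/2) = -1290*(-1345/2) = 867525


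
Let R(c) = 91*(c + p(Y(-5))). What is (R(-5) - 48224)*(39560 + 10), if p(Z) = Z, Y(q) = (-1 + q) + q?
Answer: -1965837600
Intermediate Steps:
Y(q) = -1 + 2*q
R(c) = -1001 + 91*c (R(c) = 91*(c + (-1 + 2*(-5))) = 91*(c + (-1 - 10)) = 91*(c - 11) = 91*(-11 + c) = -1001 + 91*c)
(R(-5) - 48224)*(39560 + 10) = ((-1001 + 91*(-5)) - 48224)*(39560 + 10) = ((-1001 - 455) - 48224)*39570 = (-1456 - 48224)*39570 = -49680*39570 = -1965837600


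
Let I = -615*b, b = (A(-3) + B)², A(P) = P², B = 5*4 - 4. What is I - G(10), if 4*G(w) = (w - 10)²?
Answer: -384375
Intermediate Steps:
B = 16 (B = 20 - 4 = 16)
b = 625 (b = ((-3)² + 16)² = (9 + 16)² = 25² = 625)
G(w) = (-10 + w)²/4 (G(w) = (w - 10)²/4 = (-10 + w)²/4)
I = -384375 (I = -615*625 = -384375)
I - G(10) = -384375 - (-10 + 10)²/4 = -384375 - 0²/4 = -384375 - 0/4 = -384375 - 1*0 = -384375 + 0 = -384375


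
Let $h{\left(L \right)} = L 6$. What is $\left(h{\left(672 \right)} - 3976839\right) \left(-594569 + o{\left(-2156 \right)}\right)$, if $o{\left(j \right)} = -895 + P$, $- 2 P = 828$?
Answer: $2367308289546$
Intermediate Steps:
$P = -414$ ($P = \left(- \frac{1}{2}\right) 828 = -414$)
$h{\left(L \right)} = 6 L$
$o{\left(j \right)} = -1309$ ($o{\left(j \right)} = -895 - 414 = -1309$)
$\left(h{\left(672 \right)} - 3976839\right) \left(-594569 + o{\left(-2156 \right)}\right) = \left(6 \cdot 672 - 3976839\right) \left(-594569 - 1309\right) = \left(4032 - 3976839\right) \left(-595878\right) = \left(-3972807\right) \left(-595878\right) = 2367308289546$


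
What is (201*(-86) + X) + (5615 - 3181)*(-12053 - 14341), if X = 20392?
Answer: -64239890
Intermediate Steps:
(201*(-86) + X) + (5615 - 3181)*(-12053 - 14341) = (201*(-86) + 20392) + (5615 - 3181)*(-12053 - 14341) = (-17286 + 20392) + 2434*(-26394) = 3106 - 64242996 = -64239890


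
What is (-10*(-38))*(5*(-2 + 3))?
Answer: 1900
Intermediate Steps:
(-10*(-38))*(5*(-2 + 3)) = 380*(5*1) = 380*5 = 1900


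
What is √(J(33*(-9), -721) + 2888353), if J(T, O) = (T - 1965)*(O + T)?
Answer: √5191069 ≈ 2278.4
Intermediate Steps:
J(T, O) = (-1965 + T)*(O + T)
√(J(33*(-9), -721) + 2888353) = √(((33*(-9))² - 1965*(-721) - 64845*(-9) - 23793*(-9)) + 2888353) = √(((-297)² + 1416765 - 1965*(-297) - 721*(-297)) + 2888353) = √((88209 + 1416765 + 583605 + 214137) + 2888353) = √(2302716 + 2888353) = √5191069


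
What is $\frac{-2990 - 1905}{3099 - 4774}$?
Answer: $\frac{979}{335} \approx 2.9224$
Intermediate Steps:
$\frac{-2990 - 1905}{3099 - 4774} = \frac{-2990 - 1905}{-1675} = \left(-4895\right) \left(- \frac{1}{1675}\right) = \frac{979}{335}$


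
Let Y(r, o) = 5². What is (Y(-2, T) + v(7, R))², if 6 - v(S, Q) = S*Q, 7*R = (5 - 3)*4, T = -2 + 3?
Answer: 529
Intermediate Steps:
T = 1
R = 8/7 (R = ((5 - 3)*4)/7 = (2*4)/7 = (⅐)*8 = 8/7 ≈ 1.1429)
v(S, Q) = 6 - Q*S (v(S, Q) = 6 - S*Q = 6 - Q*S)
Y(r, o) = 25
(Y(-2, T) + v(7, R))² = (25 + (6 - 1*8/7*7))² = (25 + (6 - 8))² = (25 - 2)² = 23² = 529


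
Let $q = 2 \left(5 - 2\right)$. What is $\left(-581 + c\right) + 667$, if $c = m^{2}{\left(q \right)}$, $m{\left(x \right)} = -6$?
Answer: $122$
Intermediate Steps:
$q = 6$ ($q = 2 \cdot 3 = 6$)
$c = 36$ ($c = \left(-6\right)^{2} = 36$)
$\left(-581 + c\right) + 667 = \left(-581 + 36\right) + 667 = -545 + 667 = 122$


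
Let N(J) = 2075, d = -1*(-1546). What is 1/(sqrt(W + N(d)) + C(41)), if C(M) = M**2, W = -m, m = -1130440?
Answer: 1681/1693246 - 3*sqrt(125835)/1693246 ≈ 0.00036427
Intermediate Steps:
d = 1546
W = 1130440 (W = -1*(-1130440) = 1130440)
1/(sqrt(W + N(d)) + C(41)) = 1/(sqrt(1130440 + 2075) + 41**2) = 1/(sqrt(1132515) + 1681) = 1/(3*sqrt(125835) + 1681) = 1/(1681 + 3*sqrt(125835))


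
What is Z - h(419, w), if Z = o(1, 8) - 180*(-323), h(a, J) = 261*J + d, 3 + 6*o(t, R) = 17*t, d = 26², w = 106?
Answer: 89401/3 ≈ 29800.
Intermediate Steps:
d = 676
o(t, R) = -½ + 17*t/6 (o(t, R) = -½ + (17*t)/6 = -½ + 17*t/6)
h(a, J) = 676 + 261*J (h(a, J) = 261*J + 676 = 676 + 261*J)
Z = 174427/3 (Z = (-½ + (17/6)*1) - 180*(-323) = (-½ + 17/6) + 58140 = 7/3 + 58140 = 174427/3 ≈ 58142.)
Z - h(419, w) = 174427/3 - (676 + 261*106) = 174427/3 - (676 + 27666) = 174427/3 - 1*28342 = 174427/3 - 28342 = 89401/3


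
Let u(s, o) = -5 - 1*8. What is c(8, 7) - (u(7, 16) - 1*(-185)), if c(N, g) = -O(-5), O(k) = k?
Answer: -167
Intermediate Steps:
u(s, o) = -13 (u(s, o) = -5 - 8 = -13)
c(N, g) = 5 (c(N, g) = -1*(-5) = 5)
c(8, 7) - (u(7, 16) - 1*(-185)) = 5 - (-13 - 1*(-185)) = 5 - (-13 + 185) = 5 - 1*172 = 5 - 172 = -167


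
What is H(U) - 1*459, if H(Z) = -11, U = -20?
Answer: -470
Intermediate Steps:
H(U) - 1*459 = -11 - 1*459 = -11 - 459 = -470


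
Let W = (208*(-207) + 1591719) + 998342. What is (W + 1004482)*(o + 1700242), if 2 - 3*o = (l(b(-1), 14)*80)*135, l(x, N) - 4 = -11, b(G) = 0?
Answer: 6127887199912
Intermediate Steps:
l(x, N) = -7 (l(x, N) = 4 - 11 = -7)
o = 75602/3 (o = 2/3 - (-7*80)*135/3 = 2/3 - (-560)*135/3 = 2/3 - 1/3*(-75600) = 2/3 + 25200 = 75602/3 ≈ 25201.)
W = 2547005 (W = (-43056 + 1591719) + 998342 = 1548663 + 998342 = 2547005)
(W + 1004482)*(o + 1700242) = (2547005 + 1004482)*(75602/3 + 1700242) = 3551487*(5176328/3) = 6127887199912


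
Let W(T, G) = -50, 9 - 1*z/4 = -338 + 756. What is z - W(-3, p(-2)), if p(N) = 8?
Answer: -1586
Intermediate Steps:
z = -1636 (z = 36 - 4*(-338 + 756) = 36 - 4*418 = 36 - 1672 = -1636)
z - W(-3, p(-2)) = -1636 - 1*(-50) = -1636 + 50 = -1586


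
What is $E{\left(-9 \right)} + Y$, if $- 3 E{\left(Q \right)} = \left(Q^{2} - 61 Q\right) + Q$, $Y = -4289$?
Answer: $-4496$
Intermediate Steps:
$E{\left(Q \right)} = 20 Q - \frac{Q^{2}}{3}$ ($E{\left(Q \right)} = - \frac{\left(Q^{2} - 61 Q\right) + Q}{3} = - \frac{Q^{2} - 60 Q}{3} = 20 Q - \frac{Q^{2}}{3}$)
$E{\left(-9 \right)} + Y = \frac{1}{3} \left(-9\right) \left(60 - -9\right) - 4289 = \frac{1}{3} \left(-9\right) \left(60 + 9\right) - 4289 = \frac{1}{3} \left(-9\right) 69 - 4289 = -207 - 4289 = -4496$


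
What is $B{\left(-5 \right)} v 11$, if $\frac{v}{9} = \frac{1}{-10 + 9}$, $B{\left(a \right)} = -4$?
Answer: $396$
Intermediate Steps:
$v = -9$ ($v = \frac{9}{-10 + 9} = \frac{9}{-1} = 9 \left(-1\right) = -9$)
$B{\left(-5 \right)} v 11 = \left(-4\right) \left(-9\right) 11 = 36 \cdot 11 = 396$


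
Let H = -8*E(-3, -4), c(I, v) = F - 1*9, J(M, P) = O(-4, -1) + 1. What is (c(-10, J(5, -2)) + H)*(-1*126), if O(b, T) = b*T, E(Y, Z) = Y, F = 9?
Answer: -3024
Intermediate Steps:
O(b, T) = T*b
J(M, P) = 5 (J(M, P) = -1*(-4) + 1 = 4 + 1 = 5)
c(I, v) = 0 (c(I, v) = 9 - 1*9 = 9 - 9 = 0)
H = 24 (H = -8*(-3) = 24)
(c(-10, J(5, -2)) + H)*(-1*126) = (0 + 24)*(-1*126) = 24*(-126) = -3024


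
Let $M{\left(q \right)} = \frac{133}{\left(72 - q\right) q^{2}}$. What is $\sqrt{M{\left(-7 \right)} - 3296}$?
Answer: $\frac{i \sqrt{1007935957}}{553} \approx 57.411 i$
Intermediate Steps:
$M{\left(q \right)} = \frac{133}{q^{2} \left(72 - q\right)}$
$\sqrt{M{\left(-7 \right)} - 3296} = \sqrt{- \frac{133}{49 \left(-72 - 7\right)} - 3296} = \sqrt{\left(-133\right) \frac{1}{49} \frac{1}{-79} - 3296} = \sqrt{\left(-133\right) \frac{1}{49} \left(- \frac{1}{79}\right) - 3296} = \sqrt{\frac{19}{553} - 3296} = \sqrt{- \frac{1822669}{553}} = \frac{i \sqrt{1007935957}}{553}$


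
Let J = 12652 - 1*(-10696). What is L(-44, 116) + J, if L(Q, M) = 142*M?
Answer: 39820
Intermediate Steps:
J = 23348 (J = 12652 + 10696 = 23348)
L(-44, 116) + J = 142*116 + 23348 = 16472 + 23348 = 39820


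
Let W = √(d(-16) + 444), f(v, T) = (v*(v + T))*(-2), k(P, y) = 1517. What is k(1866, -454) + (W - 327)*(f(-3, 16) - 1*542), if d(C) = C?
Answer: 153245 - 928*√107 ≈ 1.4365e+5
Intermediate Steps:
f(v, T) = -2*v*(T + v) (f(v, T) = (v*(T + v))*(-2) = -2*v*(T + v))
W = 2*√107 (W = √(-16 + 444) = √428 = 2*√107 ≈ 20.688)
k(1866, -454) + (W - 327)*(f(-3, 16) - 1*542) = 1517 + (2*√107 - 327)*(-2*(-3)*(16 - 3) - 1*542) = 1517 + (-327 + 2*√107)*(-2*(-3)*13 - 542) = 1517 + (-327 + 2*√107)*(78 - 542) = 1517 + (-327 + 2*√107)*(-464) = 1517 + (151728 - 928*√107) = 153245 - 928*√107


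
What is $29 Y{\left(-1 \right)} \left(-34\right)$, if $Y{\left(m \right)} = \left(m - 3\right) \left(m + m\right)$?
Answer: $-7888$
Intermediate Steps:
$Y{\left(m \right)} = 2 m \left(-3 + m\right)$ ($Y{\left(m \right)} = \left(-3 + m\right) 2 m = 2 m \left(-3 + m\right)$)
$29 Y{\left(-1 \right)} \left(-34\right) = 29 \cdot 2 \left(-1\right) \left(-3 - 1\right) \left(-34\right) = 29 \cdot 2 \left(-1\right) \left(-4\right) \left(-34\right) = 29 \cdot 8 \left(-34\right) = 232 \left(-34\right) = -7888$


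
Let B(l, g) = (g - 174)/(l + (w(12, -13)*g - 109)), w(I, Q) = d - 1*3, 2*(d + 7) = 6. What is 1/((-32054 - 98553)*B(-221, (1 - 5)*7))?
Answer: -67/13191307 ≈ -5.0791e-6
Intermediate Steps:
d = -4 (d = -7 + (½)*6 = -7 + 3 = -4)
w(I, Q) = -7 (w(I, Q) = -4 - 1*3 = -4 - 3 = -7)
B(l, g) = (-174 + g)/(-109 + l - 7*g) (B(l, g) = (g - 174)/(l + (-7*g - 109)) = (-174 + g)/(l + (-109 - 7*g)) = (-174 + g)/(-109 + l - 7*g))
1/((-32054 - 98553)*B(-221, (1 - 5)*7)) = 1/((-32054 - 98553)*(((174 - (1 - 5)*7)/(109 - 1*(-221) + 7*((1 - 5)*7))))) = 1/((-130607)*(((174 - (-4)*7)/(109 + 221 + 7*(-4*7))))) = -(109 + 221 + 7*(-28))/(174 - 1*(-28))/130607 = -(109 + 221 - 196)/(174 + 28)/130607 = -1/(130607*(202/134)) = -1/(130607*((1/134)*202)) = -1/(130607*101/67) = -1/130607*67/101 = -67/13191307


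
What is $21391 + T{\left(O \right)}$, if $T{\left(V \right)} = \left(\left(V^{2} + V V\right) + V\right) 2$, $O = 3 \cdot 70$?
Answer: $198211$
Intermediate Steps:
$O = 210$
$T{\left(V \right)} = 2 V + 4 V^{2}$ ($T{\left(V \right)} = \left(\left(V^{2} + V^{2}\right) + V\right) 2 = \left(2 V^{2} + V\right) 2 = \left(V + 2 V^{2}\right) 2 = 2 V + 4 V^{2}$)
$21391 + T{\left(O \right)} = 21391 + 2 \cdot 210 \left(1 + 2 \cdot 210\right) = 21391 + 2 \cdot 210 \left(1 + 420\right) = 21391 + 2 \cdot 210 \cdot 421 = 21391 + 176820 = 198211$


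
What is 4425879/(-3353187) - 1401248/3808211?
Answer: -7184442556615/4256547872819 ≈ -1.6879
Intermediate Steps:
4425879/(-3353187) - 1401248/3808211 = 4425879*(-1/3353187) - 1401248*1/3808211 = -1475293/1117729 - 1401248/3808211 = -7184442556615/4256547872819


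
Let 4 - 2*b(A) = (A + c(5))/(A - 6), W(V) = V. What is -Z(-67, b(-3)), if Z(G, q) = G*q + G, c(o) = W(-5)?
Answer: 1541/9 ≈ 171.22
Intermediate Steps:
c(o) = -5
b(A) = 2 - (-5 + A)/(2*(-6 + A)) (b(A) = 2 - (A - 5)/(2*(A - 6)) = 2 - (-5 + A)/(2*(-6 + A)))
Z(G, q) = G + G*q
-Z(-67, b(-3)) = -(-67)*(1 + (-19 + 3*(-3))/(2*(-6 - 3))) = -(-67)*(1 + (½)*(-19 - 9)/(-9)) = -(-67)*(1 + (½)*(-⅑)*(-28)) = -(-67)*(1 + 14/9) = -(-67)*23/9 = -1*(-1541/9) = 1541/9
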